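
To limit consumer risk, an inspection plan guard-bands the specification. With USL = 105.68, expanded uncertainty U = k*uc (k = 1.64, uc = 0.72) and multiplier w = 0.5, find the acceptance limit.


U = k * uc = 1.64 * 0.72 = 1.1808
guard band g = w * U = 0.5 * 1.1808 = 0.5904
AL = USL - g = 105.68 - 0.5904
AL = 105.0896

105.0896


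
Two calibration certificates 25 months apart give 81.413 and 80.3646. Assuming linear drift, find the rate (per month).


rate = (v2 - v1) / months
= (80.3646 - 81.413) / 25
= -1.0484 / 25
= -0.0419

-0.0419


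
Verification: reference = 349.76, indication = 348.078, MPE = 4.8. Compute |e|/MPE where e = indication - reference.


e = indication - reference = 348.078 - 349.76 = -1.6820
|e| = 1.6820
ratio = |e| / MPE = 1.6820 / 4.8
ratio = 0.3504

0.3504


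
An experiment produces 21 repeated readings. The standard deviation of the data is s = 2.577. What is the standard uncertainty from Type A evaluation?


u_A = s / sqrt(n)
u_A = 2.577 / sqrt(21)
u_A = 2.577 / 4.5825757
u_A = 0.5623

0.5623


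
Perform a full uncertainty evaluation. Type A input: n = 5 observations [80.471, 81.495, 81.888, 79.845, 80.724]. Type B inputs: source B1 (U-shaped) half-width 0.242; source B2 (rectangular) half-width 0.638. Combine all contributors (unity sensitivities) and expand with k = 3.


mean = (80.471 + 81.495 + 81.888 + 79.845 + 80.724) / 5 = 80.8846
s = sqrt(sum((x - mean)^2)/(n-1)) = 0.8150192
u_A = s / sqrt(n) = 0.8150192 / sqrt(5) = 0.36448767
u_B1 = 0.242 / sqrt(2) = 0.17111984
u_B2 = 0.638 / sqrt(3) = 0.36834947
uc = sqrt(0.36448767^2 + 0.17111984^2 + 0.36834947^2) = 0.54572392
U = k * uc = 3 * 0.54572392
U = 1.6372

1.6372


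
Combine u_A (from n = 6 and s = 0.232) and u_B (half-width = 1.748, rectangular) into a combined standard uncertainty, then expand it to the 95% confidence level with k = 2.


u_A = s / sqrt(n) = 0.232 / sqrt(6) = 0.094713603
u_B = half_width / sqrt(3) = 1.748 / sqrt(3) = 1.0092083
uc = sqrt(u_A^2 + u_B^2) = sqrt(0.094713603^2 + 1.0092083^2) = 1.013643
U = k * uc = 2 * 1.013643
U = 2.0273

2.0273


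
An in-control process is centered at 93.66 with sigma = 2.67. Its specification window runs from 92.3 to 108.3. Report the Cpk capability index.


Cpu = (USL - mean) / (3*sigma) = (108.3 - 93.66) / (3*2.67) = 1.8277
Cpl = (mean - LSL) / (3*sigma) = (93.66 - 92.3) / (3*2.67) = 0.1698
Cpk = min(Cpu, Cpl) = 0.1698

0.1698


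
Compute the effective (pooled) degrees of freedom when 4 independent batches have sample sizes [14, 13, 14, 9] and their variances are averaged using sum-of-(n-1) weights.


nu = sum_i (n_i - 1)
nu = ((14 - 1) + (13 - 1) + (14 - 1) + (9 - 1))
nu = 13 + 12 + 13 + 8
nu = 46

46


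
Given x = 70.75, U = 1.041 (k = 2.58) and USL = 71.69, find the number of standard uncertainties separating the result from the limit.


u = U / k = 1.041 / 2.58 = 0.40348837
margin = |USL - x| = |71.69 - 70.75| = 0.94
z = margin / u = 0.94 / 0.40348837
z = 2.3297

2.3297


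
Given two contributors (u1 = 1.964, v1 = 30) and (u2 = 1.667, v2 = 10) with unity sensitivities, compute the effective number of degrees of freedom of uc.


uc = sqrt(u1^2 + u2^2) = sqrt(1.964^2 + 1.667^2) = 2.5760794
v_eff = uc^4 / (u1^4/v1 + u2^4/v2)
= 2.5760794^4 / (1.964^4/30 + 1.667^4/10)
= 44.038952 / 1.2681802
v_eff = 34.7261

34.7261


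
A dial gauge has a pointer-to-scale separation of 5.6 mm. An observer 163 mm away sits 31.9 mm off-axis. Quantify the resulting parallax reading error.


error = h * offset / d
= 5.6 * 31.9 / 163
= 1.0960

1.0960


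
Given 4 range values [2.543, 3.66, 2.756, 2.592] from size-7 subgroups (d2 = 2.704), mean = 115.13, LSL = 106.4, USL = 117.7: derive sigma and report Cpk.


R_bar = (2.543 + 3.66 + 2.756 + 2.592) / 4 = 2.88775
sigma = R_bar / d2 = 2.88775 / 2.704 = 1.0679549
Cp = (USL - LSL)/(6*sigma) = (117.7 - 106.4)/(6*1.0679549) = 1.7635
Cpu = (117.7 - 115.13)/(3*1.0679549) = 0.8022
Cpl = (115.13 - 106.4)/(3*1.0679549) = 2.7248
Cpk = min(Cpu, Cpl) = 0.8022

0.8022


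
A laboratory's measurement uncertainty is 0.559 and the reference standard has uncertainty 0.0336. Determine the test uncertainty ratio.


TUR = u_lab / u_ref
= 0.559 / 0.0336
= 16.6369

16.6369


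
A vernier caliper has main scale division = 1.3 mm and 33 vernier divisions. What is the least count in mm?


LC = MSD / n_div
= 1.3 / 33
= 0.0394

0.0394


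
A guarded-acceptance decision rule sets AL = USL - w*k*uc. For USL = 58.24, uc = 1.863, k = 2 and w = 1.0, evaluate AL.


U = k * uc = 2 * 1.863 = 3.726
guard band g = w * U = 1.0 * 3.726 = 3.726
AL = USL - g = 58.24 - 3.726
AL = 54.5140

54.5140


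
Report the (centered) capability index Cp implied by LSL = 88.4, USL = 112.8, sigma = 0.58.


Cp = (USL - LSL) / (6 * sigma)
= (112.8 - 88.4) / (6 * 0.58)
= 24.4000 / 3.4800
= 7.0115

7.0115


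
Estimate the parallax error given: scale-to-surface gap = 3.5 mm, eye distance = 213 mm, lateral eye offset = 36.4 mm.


error = h * offset / d
= 3.5 * 36.4 / 213
= 0.5981

0.5981


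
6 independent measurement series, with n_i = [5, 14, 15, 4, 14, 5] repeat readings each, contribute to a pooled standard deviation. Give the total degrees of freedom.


nu = sum_i (n_i - 1)
nu = ((5 - 1) + (14 - 1) + (15 - 1) + (4 - 1) + (14 - 1) + (5 - 1))
nu = 4 + 13 + 14 + 3 + 13 + 4
nu = 51

51


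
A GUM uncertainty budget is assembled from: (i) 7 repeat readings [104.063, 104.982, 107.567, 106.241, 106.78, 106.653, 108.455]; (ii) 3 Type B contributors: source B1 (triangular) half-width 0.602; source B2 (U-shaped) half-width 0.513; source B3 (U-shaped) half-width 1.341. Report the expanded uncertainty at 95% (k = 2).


mean = (104.063 + 104.982 + 107.567 + 106.241 + 106.78 + 106.653 + 108.455) / 7 = 106.3915714
s = sqrt(sum((x - mean)^2)/(n-1)) = 1.48831
u_A = s / sqrt(n) = 1.48831 / sqrt(7) = 0.5625283
u_B1 = 0.602 / sqrt(6) = 0.24576547
u_B2 = 0.513 / sqrt(2) = 0.36274578
u_B3 = 1.341 / sqrt(2) = 0.94823019
uc = sqrt(0.5625283^2 + 0.24576547^2 + 0.36274578^2 + 0.94823019^2) = 1.1864079
U = k * uc = 2 * 1.1864079
U = 2.3728

2.3728


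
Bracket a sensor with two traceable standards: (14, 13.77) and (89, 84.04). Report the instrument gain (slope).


slope = (y2 - y1) / (x2 - x1)
= (84.04 - 13.77) / (89 - 14)
= 70.2700 / 75
= 0.9369

0.9369


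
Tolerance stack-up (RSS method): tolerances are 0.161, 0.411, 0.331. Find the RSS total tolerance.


RSS = sqrt(0.161^2 + 0.411^2 + 0.331^2)
= sqrt(0.304403)
= 0.5517

0.5517


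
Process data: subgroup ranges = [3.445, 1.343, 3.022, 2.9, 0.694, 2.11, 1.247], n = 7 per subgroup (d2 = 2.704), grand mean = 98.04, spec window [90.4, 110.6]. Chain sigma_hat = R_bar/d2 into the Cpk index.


R_bar = (3.445 + 1.343 + 3.022 + 2.9 + 0.694 + 2.11 + 1.247) / 7 = 2.1087143
sigma = R_bar / d2 = 2.1087143 / 2.704 = 0.77984996
Cp = (USL - LSL)/(6*sigma) = (110.6 - 90.4)/(6*0.77984996) = 4.3171
Cpu = (110.6 - 98.04)/(3*0.77984996) = 5.3686
Cpl = (98.04 - 90.4)/(3*0.77984996) = 3.2656
Cpk = min(Cpu, Cpl) = 3.2656

3.2656


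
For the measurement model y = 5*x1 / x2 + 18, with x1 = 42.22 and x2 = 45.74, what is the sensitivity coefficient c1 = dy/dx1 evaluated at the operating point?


y = 5*x1 / x2 + 18
dy/dx1 = 5/x2
Evaluate at x2 = 45.74: c1 = 5 / 45.74
c1 = 0.1093

0.1093


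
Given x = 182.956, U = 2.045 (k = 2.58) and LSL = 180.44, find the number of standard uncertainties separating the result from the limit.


u = U / k = 2.045 / 2.58 = 0.79263566
margin = |LSL - x| = |180.44 - 182.956| = 2.516
z = margin / u = 2.516 / 0.79263566
z = 3.1742

3.1742


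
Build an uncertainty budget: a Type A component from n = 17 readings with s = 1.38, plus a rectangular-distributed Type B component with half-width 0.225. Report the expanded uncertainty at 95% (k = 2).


u_A = s / sqrt(n) = 1.38 / sqrt(17) = 0.33469916
u_B = half_width / sqrt(3) = 0.225 / sqrt(3) = 0.12990381
uc = sqrt(u_A^2 + u_B^2) = sqrt(0.33469916^2 + 0.12990381^2) = 0.35902441
U = k * uc = 2 * 0.35902441
U = 0.7180

0.7180


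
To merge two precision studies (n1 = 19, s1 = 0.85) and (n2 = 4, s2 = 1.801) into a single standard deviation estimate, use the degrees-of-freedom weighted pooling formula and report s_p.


s_p = sqrt(((n1-1)*s1^2 + (n2-1)*s2^2) / (n1+n2-2))
numerator = (19-1)*0.85^2 + (4-1)*1.801^2 = 13.005 + 9.730803 = 22.735803
denominator = 19 + 4 - 2 = 21
s_p^2 = 22.735803 / 21 = 1.0826573
s_p = sqrt(1.0826573) = 1.0405

1.0405


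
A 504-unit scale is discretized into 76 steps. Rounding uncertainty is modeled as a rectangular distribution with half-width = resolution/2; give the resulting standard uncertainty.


resolution = range / divisions
resolution = 504 / 76 = 6.6315789
u_res = resolution / (2*sqrt(3))
u_res = 6.6315789 / 3.4641016
u_res = 1.9144

1.9144


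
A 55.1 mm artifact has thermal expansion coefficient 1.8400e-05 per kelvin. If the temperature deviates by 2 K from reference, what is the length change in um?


dL = L * alpha * dT
= 55.1 * 1.8400e-05 * 2
= 0.0020277 mm
dL_um = 0.0020277 * 1000 = 2.0277 um

2.0277


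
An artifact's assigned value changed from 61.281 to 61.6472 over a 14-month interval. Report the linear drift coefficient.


rate = (v2 - v1) / months
= (61.6472 - 61.281) / 14
= 0.3662 / 14
= 0.0262

0.0262


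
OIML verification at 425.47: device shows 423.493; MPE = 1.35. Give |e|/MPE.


e = indication - reference = 423.493 - 425.47 = -1.9770
|e| = 1.9770
ratio = |e| / MPE = 1.9770 / 1.35
ratio = 1.4644

1.4644


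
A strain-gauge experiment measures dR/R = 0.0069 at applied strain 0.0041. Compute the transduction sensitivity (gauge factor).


GF = (dR/R) / epsilon
= 0.0069 / 0.0041
= 1.6829

1.6829


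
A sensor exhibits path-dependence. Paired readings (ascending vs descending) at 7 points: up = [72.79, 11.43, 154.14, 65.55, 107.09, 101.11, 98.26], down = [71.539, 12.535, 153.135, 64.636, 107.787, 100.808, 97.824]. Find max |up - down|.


|72.79 - 71.539| = 1.2510
|11.43 - 12.535| = 1.1050
|154.14 - 153.135| = 1.0050
|65.55 - 64.636| = 0.9140
|107.09 - 107.787| = 0.6970
|101.11 - 100.808| = 0.3020
|98.26 - 97.824| = 0.4360
hysteresis = max(diffs) = 1.2510

1.2510


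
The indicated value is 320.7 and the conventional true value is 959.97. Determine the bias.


Systematic error = measured - true
= 320.7 - 959.97
= -639.2700

-639.2700


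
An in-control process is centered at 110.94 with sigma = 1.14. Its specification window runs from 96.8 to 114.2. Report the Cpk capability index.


Cpu = (USL - mean) / (3*sigma) = (114.2 - 110.94) / (3*1.14) = 0.9532
Cpl = (mean - LSL) / (3*sigma) = (110.94 - 96.8) / (3*1.14) = 4.1345
Cpk = min(Cpu, Cpl) = 0.9532

0.9532


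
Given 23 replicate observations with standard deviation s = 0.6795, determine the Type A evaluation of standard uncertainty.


u_A = s / sqrt(n)
u_A = 0.6795 / sqrt(23)
u_A = 0.6795 / 4.7958315
u_A = 0.1417

0.1417


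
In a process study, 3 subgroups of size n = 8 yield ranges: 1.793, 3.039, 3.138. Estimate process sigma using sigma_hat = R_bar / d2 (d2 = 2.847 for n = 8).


R_bar = (1.793 + 3.039 + 3.138) / 3
R_bar = 7.97 / 3 = 2.6566667
sigma_hat = R_bar / d2 = 2.6566667 / 2.847 = 0.9331

0.9331


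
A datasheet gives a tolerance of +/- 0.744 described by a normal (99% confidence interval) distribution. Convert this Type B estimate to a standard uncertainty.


u_B = half_width / 2.576
u_B = 0.744 / 2.576
u_B = 0.2888

0.2888


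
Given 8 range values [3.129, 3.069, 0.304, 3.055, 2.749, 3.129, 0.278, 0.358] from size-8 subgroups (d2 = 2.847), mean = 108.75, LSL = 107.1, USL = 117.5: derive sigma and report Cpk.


R_bar = (3.129 + 3.069 + 0.304 + 3.055 + 2.749 + 3.129 + 0.278 + 0.358) / 8 = 2.008875
sigma = R_bar / d2 = 2.008875 / 2.847 = 0.70561117
Cp = (USL - LSL)/(6*sigma) = (117.5 - 107.1)/(6*0.70561117) = 2.4565
Cpu = (117.5 - 108.75)/(3*0.70561117) = 4.1335
Cpl = (108.75 - 107.1)/(3*0.70561117) = 0.7795
Cpk = min(Cpu, Cpl) = 0.7795

0.7795


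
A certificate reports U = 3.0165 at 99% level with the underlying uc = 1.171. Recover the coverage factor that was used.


k = U / uc
k = 3.0165 / 1.171
k = 2.576

2.576


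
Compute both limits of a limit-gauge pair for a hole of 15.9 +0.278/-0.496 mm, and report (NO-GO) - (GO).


GO = nominal - lower_tol (smallest hole = maximum material condition)
GO = 15.9 - 0.496 = 15.404
NO-GO = nominal + upper_tol (largest hole = least material condition)
NO-GO = 15.9 + 0.278 = 16.178
spread = NO-GO - GO = 16.178 - 15.404 = 0.7740

0.7740


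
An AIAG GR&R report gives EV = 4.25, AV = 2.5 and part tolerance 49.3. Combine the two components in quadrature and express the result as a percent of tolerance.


GRR = sqrt(EV^2 + AV^2) = sqrt(4.25^2 + 2.5^2) = 4.9307707
%GRR = GRR / tol * 100 = 4.9307707 / 49.3 * 100
%GRR = 10.0016

10.0016


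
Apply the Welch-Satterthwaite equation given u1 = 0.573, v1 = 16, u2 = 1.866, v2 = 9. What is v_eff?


uc = sqrt(u1^2 + u2^2) = sqrt(0.573^2 + 1.866^2) = 1.9519951
v_eff = uc^4 / (u1^4/v1 + u2^4/v2)
= 1.9519951^4 / (0.573^4/16 + 1.866^4/9)
= 14.518271 / 1.3538506
v_eff = 10.7237

10.7237


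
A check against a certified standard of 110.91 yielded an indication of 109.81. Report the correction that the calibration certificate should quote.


Correction = standard - reading
= 110.91 - 109.81
= 1.1000

1.1000


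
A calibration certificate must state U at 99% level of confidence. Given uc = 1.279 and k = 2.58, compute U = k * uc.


U = k * uc
U = 2.58 * 1.279
U = 3.2998

3.2998


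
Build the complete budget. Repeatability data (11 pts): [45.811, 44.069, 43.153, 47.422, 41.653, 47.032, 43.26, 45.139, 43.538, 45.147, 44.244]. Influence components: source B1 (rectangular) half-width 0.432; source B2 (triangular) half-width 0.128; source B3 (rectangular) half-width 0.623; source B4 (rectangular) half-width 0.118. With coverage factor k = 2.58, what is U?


mean = (45.811 + 44.069 + 43.153 + 47.422 + 41.653 + 47.032 + 43.26 + 45.139 + 43.538 + 45.147 + 44.244) / 11 = 44.588
s = sqrt(sum((x - mean)^2)/(n-1)) = 1.7333128
u_A = s / sqrt(n) = 1.7333128 / sqrt(11) = 0.52261347
u_B1 = 0.432 / sqrt(3) = 0.24941532
u_B2 = 0.128 / sqrt(6) = 0.052255781
u_B3 = 0.623 / sqrt(3) = 0.35968922
u_B4 = 0.118 / sqrt(3) = 0.068127332
uc = sqrt(0.52261347^2 + 0.24941532^2 + 0.052255781^2 + 0.35968922^2 + 0.068127332^2) = 0.68708164
U = k * uc = 2.58 * 0.68708164
U = 1.7727

1.7727


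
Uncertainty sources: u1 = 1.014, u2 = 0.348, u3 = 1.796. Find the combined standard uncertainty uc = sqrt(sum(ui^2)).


uc = sqrt(1.014^2 + 0.348^2 + 1.796^2)
uc = sqrt(4.374916)
uc = 2.0916

2.0916


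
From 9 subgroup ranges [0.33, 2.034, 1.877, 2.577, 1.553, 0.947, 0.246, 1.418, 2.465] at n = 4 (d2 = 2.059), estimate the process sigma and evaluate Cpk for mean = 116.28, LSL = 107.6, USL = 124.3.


R_bar = (0.33 + 2.034 + 1.877 + 2.577 + 1.553 + 0.947 + 0.246 + 1.418 + 2.465) / 9 = 1.4941111
sigma = R_bar / d2 = 1.4941111 / 2.059 = 0.72564891
Cp = (USL - LSL)/(6*sigma) = (124.3 - 107.6)/(6*0.72564891) = 3.8356
Cpu = (124.3 - 116.28)/(3*0.72564891) = 3.6841
Cpl = (116.28 - 107.6)/(3*0.72564891) = 3.9872
Cpk = min(Cpu, Cpl) = 3.6841

3.6841


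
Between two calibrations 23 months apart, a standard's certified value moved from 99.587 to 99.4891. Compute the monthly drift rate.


rate = (v2 - v1) / months
= (99.4891 - 99.587) / 23
= -0.0979 / 23
= -0.0043

-0.0043


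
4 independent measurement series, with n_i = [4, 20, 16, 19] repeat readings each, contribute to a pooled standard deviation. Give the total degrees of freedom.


nu = sum_i (n_i - 1)
nu = ((4 - 1) + (20 - 1) + (16 - 1) + (19 - 1))
nu = 3 + 19 + 15 + 18
nu = 55

55


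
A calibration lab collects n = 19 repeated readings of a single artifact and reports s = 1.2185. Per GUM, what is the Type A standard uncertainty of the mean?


u_A = s / sqrt(n)
u_A = 1.2185 / sqrt(19)
u_A = 1.2185 / 4.3588989
u_A = 0.2795

0.2795


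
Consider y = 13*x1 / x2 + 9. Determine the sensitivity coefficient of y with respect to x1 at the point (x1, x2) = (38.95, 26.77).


y = 13*x1 / x2 + 9
dy/dx1 = 13/x2
Evaluate at x2 = 26.77: c1 = 13 / 26.77
c1 = 0.4856

0.4856


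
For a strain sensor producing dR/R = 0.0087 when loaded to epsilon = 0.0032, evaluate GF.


GF = (dR/R) / epsilon
= 0.0087 / 0.0032
= 2.7187

2.7187


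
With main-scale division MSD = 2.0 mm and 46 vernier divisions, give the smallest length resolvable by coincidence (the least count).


LC = MSD / n_div
= 2.0 / 46
= 0.0435

0.0435


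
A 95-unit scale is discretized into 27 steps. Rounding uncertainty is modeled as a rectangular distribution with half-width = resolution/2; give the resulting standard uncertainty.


resolution = range / divisions
resolution = 95 / 27 = 3.5185185
u_res = resolution / (2*sqrt(3))
u_res = 3.5185185 / 3.4641016
u_res = 1.0157

1.0157


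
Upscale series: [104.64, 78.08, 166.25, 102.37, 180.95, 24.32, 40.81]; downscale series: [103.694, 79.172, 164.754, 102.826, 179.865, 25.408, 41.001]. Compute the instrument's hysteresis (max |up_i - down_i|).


|104.64 - 103.694| = 0.9460
|78.08 - 79.172| = 1.0920
|166.25 - 164.754| = 1.4960
|102.37 - 102.826| = 0.4560
|180.95 - 179.865| = 1.0850
|24.32 - 25.408| = 1.0880
|40.81 - 41.001| = 0.1910
hysteresis = max(diffs) = 1.4960

1.4960


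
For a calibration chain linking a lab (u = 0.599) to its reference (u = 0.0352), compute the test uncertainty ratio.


TUR = u_lab / u_ref
= 0.599 / 0.0352
= 17.0170

17.0170


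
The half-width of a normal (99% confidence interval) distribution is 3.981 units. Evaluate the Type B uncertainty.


u_B = half_width / 2.576
u_B = 3.981 / 2.576
u_B = 1.5454

1.5454


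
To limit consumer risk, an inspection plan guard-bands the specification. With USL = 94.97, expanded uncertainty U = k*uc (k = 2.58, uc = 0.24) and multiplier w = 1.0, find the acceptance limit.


U = k * uc = 2.58 * 0.24 = 0.6192
guard band g = w * U = 1.0 * 0.6192 = 0.6192
AL = USL - g = 94.97 - 0.6192
AL = 94.3508

94.3508


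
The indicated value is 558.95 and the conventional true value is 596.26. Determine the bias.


Systematic error = measured - true
= 558.95 - 596.26
= -37.3100

-37.3100


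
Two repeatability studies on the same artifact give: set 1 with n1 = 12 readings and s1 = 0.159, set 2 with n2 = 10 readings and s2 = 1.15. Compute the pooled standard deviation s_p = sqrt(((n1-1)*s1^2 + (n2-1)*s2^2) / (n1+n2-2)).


s_p = sqrt(((n1-1)*s1^2 + (n2-1)*s2^2) / (n1+n2-2))
numerator = (12-1)*0.159^2 + (10-1)*1.15^2 = 0.278091 + 11.9025 = 12.180591
denominator = 12 + 10 - 2 = 20
s_p^2 = 12.180591 / 20 = 0.60902955
s_p = sqrt(0.60902955) = 0.7804

0.7804


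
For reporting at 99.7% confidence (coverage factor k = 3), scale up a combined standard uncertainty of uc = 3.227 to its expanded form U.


U = k * uc
U = 3 * 3.227
U = 9.6810

9.6810


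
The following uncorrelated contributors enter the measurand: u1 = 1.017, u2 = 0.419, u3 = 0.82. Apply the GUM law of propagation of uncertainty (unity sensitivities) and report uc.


uc = sqrt(1.017^2 + 0.419^2 + 0.82^2)
uc = sqrt(1.88225)
uc = 1.3720

1.3720


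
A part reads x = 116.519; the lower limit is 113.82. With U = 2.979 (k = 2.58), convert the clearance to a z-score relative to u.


u = U / k = 2.979 / 2.58 = 1.1546512
margin = |LSL - x| = |113.82 - 116.519| = 2.699
z = margin / u = 2.699 / 1.1546512
z = 2.3375

2.3375


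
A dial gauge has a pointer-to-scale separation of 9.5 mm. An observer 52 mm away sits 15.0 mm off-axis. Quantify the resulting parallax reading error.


error = h * offset / d
= 9.5 * 15.0 / 52
= 2.7404

2.7404


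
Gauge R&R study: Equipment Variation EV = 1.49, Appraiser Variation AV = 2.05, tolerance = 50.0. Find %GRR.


GRR = sqrt(EV^2 + AV^2) = sqrt(1.49^2 + 2.05^2) = 2.5342849
%GRR = GRR / tol * 100 = 2.5342849 / 50.0 * 100
%GRR = 5.0686

5.0686


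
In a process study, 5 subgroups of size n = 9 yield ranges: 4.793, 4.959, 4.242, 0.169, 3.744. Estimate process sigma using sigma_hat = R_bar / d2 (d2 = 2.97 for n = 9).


R_bar = (4.793 + 4.959 + 4.242 + 0.169 + 3.744) / 5
R_bar = 17.907 / 5 = 3.5814
sigma_hat = R_bar / d2 = 3.5814 / 2.97 = 1.2059

1.2059


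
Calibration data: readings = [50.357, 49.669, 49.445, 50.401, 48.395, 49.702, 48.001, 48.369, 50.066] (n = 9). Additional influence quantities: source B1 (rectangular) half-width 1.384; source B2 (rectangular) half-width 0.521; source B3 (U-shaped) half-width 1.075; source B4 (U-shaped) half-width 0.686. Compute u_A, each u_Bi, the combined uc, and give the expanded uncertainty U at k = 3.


mean = (50.357 + 49.669 + 49.445 + 50.401 + 48.395 + 49.702 + 48.001 + 48.369 + 50.066) / 9 = 49.37833333
s = sqrt(sum((x - mean)^2)/(n-1)) = 0.90505235
u_A = s / sqrt(n) = 0.90505235 / sqrt(9) = 0.30168412
u_B1 = 1.384 / sqrt(3) = 0.79905277
u_B2 = 0.521 / sqrt(3) = 0.30079949
u_B3 = 1.075 / sqrt(2) = 0.76013979
u_B4 = 0.686 / sqrt(2) = 0.48507525
uc = sqrt(0.30168412^2 + 0.79905277^2 + 0.30079949^2 + 0.76013979^2 + 0.48507525^2) = 1.2779239
U = k * uc = 3 * 1.2779239
U = 3.8338

3.8338


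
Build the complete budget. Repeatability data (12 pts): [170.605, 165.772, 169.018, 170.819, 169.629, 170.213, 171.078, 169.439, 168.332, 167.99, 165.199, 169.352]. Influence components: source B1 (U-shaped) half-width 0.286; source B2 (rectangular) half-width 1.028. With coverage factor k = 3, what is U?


mean = (170.605 + 165.772 + 169.018 + 170.819 + 169.629 + 170.213 + 171.078 + 169.439 + 168.332 + 167.99 + 165.199 + 169.352) / 12 = 168.9538333
s = sqrt(sum((x - mean)^2)/(n-1)) = 1.8755644
u_A = s / sqrt(n) = 1.8755644 / sqrt(12) = 0.54142881
u_B1 = 0.286 / sqrt(2) = 0.20223254
u_B2 = 1.028 / sqrt(3) = 0.59351608
uc = sqrt(0.54142881^2 + 0.20223254^2 + 0.59351608^2) = 0.82843497
U = k * uc = 3 * 0.82843497
U = 2.4853

2.4853


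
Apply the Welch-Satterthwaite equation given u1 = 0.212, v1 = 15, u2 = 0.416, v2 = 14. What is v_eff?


uc = sqrt(u1^2 + u2^2) = sqrt(0.212^2 + 0.416^2) = 0.4669047
v_eff = uc^4 / (u1^4/v1 + u2^4/v2)
= 0.4669047^4 / (0.212^4/15 + 0.416^4/14)
= 0.047524 / 0.0022738341
v_eff = 20.9004

20.9004


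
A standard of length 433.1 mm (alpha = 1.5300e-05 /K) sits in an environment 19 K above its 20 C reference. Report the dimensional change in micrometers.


dL = L * alpha * dT
= 433.1 * 1.5300e-05 * 19
= 0.1259022 mm
dL_um = 0.1259022 * 1000 = 125.9022 um

125.9022


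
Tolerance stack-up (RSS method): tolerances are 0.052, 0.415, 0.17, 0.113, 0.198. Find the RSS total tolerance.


RSS = sqrt(0.052^2 + 0.415^2 + 0.17^2 + 0.113^2 + 0.198^2)
= sqrt(0.255802)
= 0.5058

0.5058


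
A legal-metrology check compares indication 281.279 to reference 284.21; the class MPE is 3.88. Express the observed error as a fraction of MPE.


e = indication - reference = 281.279 - 284.21 = -2.9310
|e| = 2.9310
ratio = |e| / MPE = 2.9310 / 3.88
ratio = 0.7554

0.7554


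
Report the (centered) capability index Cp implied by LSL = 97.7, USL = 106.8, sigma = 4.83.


Cp = (USL - LSL) / (6 * sigma)
= (106.8 - 97.7) / (6 * 4.83)
= 9.1000 / 28.9800
= 0.3140

0.3140


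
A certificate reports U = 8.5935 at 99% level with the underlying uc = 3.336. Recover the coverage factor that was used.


k = U / uc
k = 8.5935 / 3.336
k = 2.576

2.576


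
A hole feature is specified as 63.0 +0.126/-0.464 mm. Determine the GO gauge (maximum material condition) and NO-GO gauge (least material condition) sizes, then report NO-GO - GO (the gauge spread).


GO = nominal - lower_tol (smallest hole = maximum material condition)
GO = 63.0 - 0.464 = 62.536
NO-GO = nominal + upper_tol (largest hole = least material condition)
NO-GO = 63.0 + 0.126 = 63.126
spread = NO-GO - GO = 63.126 - 62.536 = 0.5900

0.5900


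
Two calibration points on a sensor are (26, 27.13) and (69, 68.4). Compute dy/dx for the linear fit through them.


slope = (y2 - y1) / (x2 - x1)
= (68.4 - 27.13) / (69 - 26)
= 41.2700 / 43
= 0.9598

0.9598


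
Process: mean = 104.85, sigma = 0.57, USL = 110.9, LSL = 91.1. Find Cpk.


Cpu = (USL - mean) / (3*sigma) = (110.9 - 104.85) / (3*0.57) = 3.5380
Cpl = (mean - LSL) / (3*sigma) = (104.85 - 91.1) / (3*0.57) = 8.0409
Cpk = min(Cpu, Cpl) = 3.5380

3.5380


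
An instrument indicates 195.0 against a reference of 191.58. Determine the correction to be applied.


Correction = standard - reading
= 191.58 - 195.0
= -3.4200

-3.4200


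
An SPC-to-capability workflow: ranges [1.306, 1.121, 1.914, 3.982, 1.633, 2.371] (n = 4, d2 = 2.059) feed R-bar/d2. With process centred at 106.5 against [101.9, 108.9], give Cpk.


R_bar = (1.306 + 1.121 + 1.914 + 3.982 + 1.633 + 2.371) / 6 = 2.0545
sigma = R_bar / d2 = 2.0545 / 2.059 = 0.99781447
Cp = (USL - LSL)/(6*sigma) = (108.9 - 101.9)/(6*0.99781447) = 1.1692
Cpu = (108.9 - 106.5)/(3*0.99781447) = 0.8018
Cpl = (106.5 - 101.9)/(3*0.99781447) = 1.5367
Cpk = min(Cpu, Cpl) = 0.8018

0.8018


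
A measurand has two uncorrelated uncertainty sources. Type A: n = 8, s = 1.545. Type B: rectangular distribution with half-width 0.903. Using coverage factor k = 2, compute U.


u_A = s / sqrt(n) = 1.545 / sqrt(8) = 0.54623999
u_B = half_width / sqrt(3) = 0.903 / sqrt(3) = 0.52134729
uc = sqrt(u_A^2 + u_B^2) = sqrt(0.54623999^2 + 0.52134729^2) = 0.75510339
U = k * uc = 2 * 0.75510339
U = 1.5102

1.5102


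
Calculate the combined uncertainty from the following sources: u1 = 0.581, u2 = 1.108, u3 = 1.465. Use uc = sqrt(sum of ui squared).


uc = sqrt(0.581^2 + 1.108^2 + 1.465^2)
uc = sqrt(3.71145)
uc = 1.9265

1.9265


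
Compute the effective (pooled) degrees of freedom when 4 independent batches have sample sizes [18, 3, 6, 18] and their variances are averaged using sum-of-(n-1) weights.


nu = sum_i (n_i - 1)
nu = ((18 - 1) + (3 - 1) + (6 - 1) + (18 - 1))
nu = 17 + 2 + 5 + 17
nu = 41

41


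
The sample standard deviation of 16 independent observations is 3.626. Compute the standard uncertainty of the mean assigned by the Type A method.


u_A = s / sqrt(n)
u_A = 3.626 / sqrt(16)
u_A = 3.626 / 4
u_A = 0.9065

0.9065


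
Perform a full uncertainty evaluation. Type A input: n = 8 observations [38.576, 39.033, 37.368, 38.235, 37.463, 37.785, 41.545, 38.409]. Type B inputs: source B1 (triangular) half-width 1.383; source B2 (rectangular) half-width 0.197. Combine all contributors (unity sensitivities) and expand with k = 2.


mean = (38.576 + 39.033 + 37.368 + 38.235 + 37.463 + 37.785 + 41.545 + 38.409) / 8 = 38.55175
s = sqrt(sum((x - mean)^2)/(n-1)) = 1.3356106
u_A = s / sqrt(n) = 1.3356106 / sqrt(8) = 0.47220966
u_B1 = 1.383 / sqrt(6) = 0.56460739
u_B2 = 0.197 / sqrt(3) = 0.113738
uc = sqrt(0.47220966^2 + 0.56460739^2 + 0.113738^2) = 0.74478171
U = k * uc = 2 * 0.74478171
U = 1.4896

1.4896


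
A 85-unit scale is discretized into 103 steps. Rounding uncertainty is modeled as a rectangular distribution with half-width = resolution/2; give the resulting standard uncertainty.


resolution = range / divisions
resolution = 85 / 103 = 0.82524272
u_res = resolution / (2*sqrt(3))
u_res = 0.82524272 / 3.4641016
u_res = 0.2382

0.2382


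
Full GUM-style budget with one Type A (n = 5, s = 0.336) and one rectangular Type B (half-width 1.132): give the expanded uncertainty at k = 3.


u_A = s / sqrt(n) = 0.336 / sqrt(5) = 0.15026377
u_B = half_width / sqrt(3) = 1.132 / sqrt(3) = 0.6535605
uc = sqrt(u_A^2 + u_B^2) = sqrt(0.15026377^2 + 0.6535605^2) = 0.67061205
U = k * uc = 3 * 0.67061205
U = 2.0118

2.0118


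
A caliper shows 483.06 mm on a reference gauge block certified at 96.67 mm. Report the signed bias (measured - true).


Systematic error = measured - true
= 483.06 - 96.67
= 386.3900

386.3900


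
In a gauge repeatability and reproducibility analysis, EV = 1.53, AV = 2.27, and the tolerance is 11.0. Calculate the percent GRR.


GRR = sqrt(EV^2 + AV^2) = sqrt(1.53^2 + 2.27^2) = 2.7374806
%GRR = GRR / tol * 100 = 2.7374806 / 11.0 * 100
%GRR = 24.8862

24.8862


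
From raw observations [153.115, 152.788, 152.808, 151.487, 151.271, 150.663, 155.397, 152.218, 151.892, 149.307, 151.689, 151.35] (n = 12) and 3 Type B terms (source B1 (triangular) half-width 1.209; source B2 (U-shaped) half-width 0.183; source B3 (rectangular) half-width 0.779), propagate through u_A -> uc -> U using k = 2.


mean = (153.115 + 152.788 + 152.808 + 151.487 + 151.271 + 150.663 + 155.397 + 152.218 + 151.892 + 149.307 + 151.689 + 151.35) / 12 = 151.99875
s = sqrt(sum((x - mean)^2)/(n-1)) = 1.4914746
u_A = s / sqrt(n) = 1.4914746 / sqrt(12) = 0.43055163
u_B1 = 1.209 / sqrt(6) = 0.49357218
u_B2 = 0.183 / sqrt(2) = 0.12940054
u_B3 = 0.779 / sqrt(3) = 0.44975586
uc = sqrt(0.43055163^2 + 0.49357218^2 + 0.12940054^2 + 0.44975586^2) = 0.80499257
U = k * uc = 2 * 0.80499257
U = 1.6100

1.6100


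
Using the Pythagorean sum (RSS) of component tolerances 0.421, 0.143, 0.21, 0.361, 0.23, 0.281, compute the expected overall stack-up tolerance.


RSS = sqrt(0.421^2 + 0.143^2 + 0.21^2 + 0.361^2 + 0.23^2 + 0.281^2)
= sqrt(0.503972)
= 0.7099

0.7099


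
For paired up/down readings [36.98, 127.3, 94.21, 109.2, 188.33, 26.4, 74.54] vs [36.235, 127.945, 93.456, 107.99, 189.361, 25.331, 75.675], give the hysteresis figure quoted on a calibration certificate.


|36.98 - 36.235| = 0.7450
|127.3 - 127.945| = 0.6450
|94.21 - 93.456| = 0.7540
|109.2 - 107.99| = 1.2100
|188.33 - 189.361| = 1.0310
|26.4 - 25.331| = 1.0690
|74.54 - 75.675| = 1.1350
hysteresis = max(diffs) = 1.2100

1.2100


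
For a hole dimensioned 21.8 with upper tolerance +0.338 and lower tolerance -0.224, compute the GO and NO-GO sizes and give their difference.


GO = nominal - lower_tol (smallest hole = maximum material condition)
GO = 21.8 - 0.224 = 21.576
NO-GO = nominal + upper_tol (largest hole = least material condition)
NO-GO = 21.8 + 0.338 = 22.138
spread = NO-GO - GO = 22.138 - 21.576 = 0.5620

0.5620


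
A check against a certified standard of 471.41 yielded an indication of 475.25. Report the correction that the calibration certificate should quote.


Correction = standard - reading
= 471.41 - 475.25
= -3.8400

-3.8400


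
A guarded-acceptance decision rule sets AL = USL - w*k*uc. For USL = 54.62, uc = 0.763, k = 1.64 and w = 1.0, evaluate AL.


U = k * uc = 1.64 * 0.763 = 1.25132
guard band g = w * U = 1.0 * 1.25132 = 1.25132
AL = USL - g = 54.62 - 1.25132
AL = 53.3687

53.3687


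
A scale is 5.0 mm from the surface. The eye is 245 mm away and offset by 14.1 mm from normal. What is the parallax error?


error = h * offset / d
= 5.0 * 14.1 / 245
= 0.2878

0.2878


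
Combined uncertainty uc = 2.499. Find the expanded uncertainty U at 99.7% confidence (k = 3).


U = k * uc
U = 3 * 2.499
U = 7.4970

7.4970


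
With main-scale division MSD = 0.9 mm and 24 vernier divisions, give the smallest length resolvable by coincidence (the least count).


LC = MSD / n_div
= 0.9 / 24
= 0.0375

0.0375


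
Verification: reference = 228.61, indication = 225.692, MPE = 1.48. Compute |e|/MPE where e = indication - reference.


e = indication - reference = 225.692 - 228.61 = -2.9180
|e| = 2.9180
ratio = |e| / MPE = 2.9180 / 1.48
ratio = 1.9716

1.9716


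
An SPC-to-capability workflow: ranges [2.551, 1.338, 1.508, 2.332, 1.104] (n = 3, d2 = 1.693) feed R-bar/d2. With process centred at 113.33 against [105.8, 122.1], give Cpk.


R_bar = (2.551 + 1.338 + 1.508 + 2.332 + 1.104) / 5 = 1.7666
sigma = R_bar / d2 = 1.7666 / 1.693 = 1.0434731
Cp = (USL - LSL)/(6*sigma) = (122.1 - 105.8)/(6*1.0434731) = 2.6035
Cpu = (122.1 - 113.33)/(3*1.0434731) = 2.8015
Cpl = (113.33 - 105.8)/(3*1.0434731) = 2.4054
Cpk = min(Cpu, Cpl) = 2.4054

2.4054


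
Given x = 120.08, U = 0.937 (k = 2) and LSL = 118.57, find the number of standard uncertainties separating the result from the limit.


u = U / k = 0.937 / 2 = 0.4685
margin = |LSL - x| = |118.57 - 120.08| = 1.51
z = margin / u = 1.51 / 0.4685
z = 3.2231

3.2231


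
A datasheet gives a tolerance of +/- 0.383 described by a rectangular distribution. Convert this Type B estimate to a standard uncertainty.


u_B = half_width / sqrt(3)
u_B = 0.383 / 1.7320508
u_B = 0.2211

0.2211


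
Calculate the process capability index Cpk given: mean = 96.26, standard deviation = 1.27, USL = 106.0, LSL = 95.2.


Cpu = (USL - mean) / (3*sigma) = (106.0 - 96.26) / (3*1.27) = 2.5564
Cpl = (mean - LSL) / (3*sigma) = (96.26 - 95.2) / (3*1.27) = 0.2782
Cpk = min(Cpu, Cpl) = 0.2782

0.2782


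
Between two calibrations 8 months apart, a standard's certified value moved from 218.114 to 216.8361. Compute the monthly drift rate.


rate = (v2 - v1) / months
= (216.8361 - 218.114) / 8
= -1.2779 / 8
= -0.1597

-0.1597


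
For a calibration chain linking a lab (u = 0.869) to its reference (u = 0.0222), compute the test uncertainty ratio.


TUR = u_lab / u_ref
= 0.869 / 0.0222
= 39.1441

39.1441


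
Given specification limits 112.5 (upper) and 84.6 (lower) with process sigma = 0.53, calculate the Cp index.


Cp = (USL - LSL) / (6 * sigma)
= (112.5 - 84.6) / (6 * 0.53)
= 27.9000 / 3.1800
= 8.7736

8.7736


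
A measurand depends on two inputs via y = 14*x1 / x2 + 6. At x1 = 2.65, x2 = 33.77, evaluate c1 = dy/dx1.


y = 14*x1 / x2 + 6
dy/dx1 = 14/x2
Evaluate at x2 = 33.77: c1 = 14 / 33.77
c1 = 0.4146

0.4146


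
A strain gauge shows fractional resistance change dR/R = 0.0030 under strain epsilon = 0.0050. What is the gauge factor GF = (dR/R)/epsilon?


GF = (dR/R) / epsilon
= 0.0030 / 0.0050
= 0.6000

0.6000


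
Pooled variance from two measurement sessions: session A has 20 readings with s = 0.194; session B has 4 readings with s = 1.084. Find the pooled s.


s_p = sqrt(((n1-1)*s1^2 + (n2-1)*s2^2) / (n1+n2-2))
numerator = (20-1)*0.194^2 + (4-1)*1.084^2 = 0.715084 + 3.525168 = 4.240252
denominator = 20 + 4 - 2 = 22
s_p^2 = 4.240252 / 22 = 0.19273873
s_p = sqrt(0.19273873) = 0.4390

0.4390


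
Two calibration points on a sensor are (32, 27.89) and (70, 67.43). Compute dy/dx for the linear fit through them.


slope = (y2 - y1) / (x2 - x1)
= (67.43 - 27.89) / (70 - 32)
= 39.5400 / 38
= 1.0405

1.0405


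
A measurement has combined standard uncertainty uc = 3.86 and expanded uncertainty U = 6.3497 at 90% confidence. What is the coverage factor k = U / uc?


k = U / uc
k = 6.3497 / 3.86
k = 1.645

1.645


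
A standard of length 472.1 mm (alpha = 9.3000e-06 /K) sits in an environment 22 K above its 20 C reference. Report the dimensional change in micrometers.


dL = L * alpha * dT
= 472.1 * 9.3000e-06 * 22
= 0.0965917 mm
dL_um = 0.0965917 * 1000 = 96.5917 um

96.5917


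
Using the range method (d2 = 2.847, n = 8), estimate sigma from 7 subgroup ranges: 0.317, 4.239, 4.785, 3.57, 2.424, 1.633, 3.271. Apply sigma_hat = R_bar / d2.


R_bar = (0.317 + 4.239 + 4.785 + 3.57 + 2.424 + 1.633 + 3.271) / 7
R_bar = 20.239 / 7 = 2.8912857
sigma_hat = R_bar / d2 = 2.8912857 / 2.847 = 1.0156

1.0156


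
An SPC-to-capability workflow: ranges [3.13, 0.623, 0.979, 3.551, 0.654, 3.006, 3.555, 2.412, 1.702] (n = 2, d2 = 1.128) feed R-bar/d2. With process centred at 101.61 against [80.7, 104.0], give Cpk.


R_bar = (3.13 + 0.623 + 0.979 + 3.551 + 0.654 + 3.006 + 3.555 + 2.412 + 1.702) / 9 = 2.1791111
sigma = R_bar / d2 = 2.1791111 / 1.128 = 1.9318361
Cp = (USL - LSL)/(6*sigma) = (104.0 - 80.7)/(6*1.9318361) = 2.0102
Cpu = (104.0 - 101.61)/(3*1.9318361) = 0.4124
Cpl = (101.61 - 80.7)/(3*1.9318361) = 3.6080
Cpk = min(Cpu, Cpl) = 0.4124

0.4124


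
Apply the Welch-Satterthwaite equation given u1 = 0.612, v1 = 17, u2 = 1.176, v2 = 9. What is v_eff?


uc = sqrt(u1^2 + u2^2) = sqrt(0.612^2 + 1.176^2) = 1.3257149
v_eff = uc^4 / (u1^4/v1 + u2^4/v2)
= 1.3257149^4 / (0.612^4/17 + 1.176^4/9)
= 3.0888765 / 0.22076558
v_eff = 13.9917

13.9917


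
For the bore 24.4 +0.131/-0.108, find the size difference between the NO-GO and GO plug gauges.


GO = nominal - lower_tol (smallest hole = maximum material condition)
GO = 24.4 - 0.108 = 24.292
NO-GO = nominal + upper_tol (largest hole = least material condition)
NO-GO = 24.4 + 0.131 = 24.531
spread = NO-GO - GO = 24.531 - 24.292 = 0.2390

0.2390


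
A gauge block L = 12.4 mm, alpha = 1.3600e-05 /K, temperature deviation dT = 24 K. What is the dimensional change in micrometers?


dL = L * alpha * dT
= 12.4 * 1.3600e-05 * 24
= 0.0040474 mm
dL_um = 0.0040474 * 1000 = 4.0474 um

4.0474


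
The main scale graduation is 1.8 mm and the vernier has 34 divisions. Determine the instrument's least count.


LC = MSD / n_div
= 1.8 / 34
= 0.0529

0.0529


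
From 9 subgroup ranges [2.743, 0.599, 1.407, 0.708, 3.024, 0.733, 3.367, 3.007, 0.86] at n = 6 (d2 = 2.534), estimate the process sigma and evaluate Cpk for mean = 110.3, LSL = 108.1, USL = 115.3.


R_bar = (2.743 + 0.599 + 1.407 + 0.708 + 3.024 + 0.733 + 3.367 + 3.007 + 0.86) / 9 = 1.8275556
sigma = R_bar / d2 = 1.8275556 / 2.534 = 0.72121373
Cp = (USL - LSL)/(6*sigma) = (115.3 - 108.1)/(6*0.72121373) = 1.6639
Cpu = (115.3 - 110.3)/(3*0.72121373) = 2.3109
Cpl = (110.3 - 108.1)/(3*0.72121373) = 1.0168
Cpk = min(Cpu, Cpl) = 1.0168

1.0168


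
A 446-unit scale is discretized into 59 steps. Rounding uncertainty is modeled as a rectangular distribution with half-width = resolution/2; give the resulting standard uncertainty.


resolution = range / divisions
resolution = 446 / 59 = 7.559322
u_res = resolution / (2*sqrt(3))
u_res = 7.559322 / 3.4641016
u_res = 2.1822

2.1822


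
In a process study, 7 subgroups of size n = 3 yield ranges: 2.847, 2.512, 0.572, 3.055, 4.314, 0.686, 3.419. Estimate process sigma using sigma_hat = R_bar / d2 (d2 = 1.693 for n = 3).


R_bar = (2.847 + 2.512 + 0.572 + 3.055 + 4.314 + 0.686 + 3.419) / 7
R_bar = 17.405 / 7 = 2.4864286
sigma_hat = R_bar / d2 = 2.4864286 / 1.693 = 1.4687

1.4687


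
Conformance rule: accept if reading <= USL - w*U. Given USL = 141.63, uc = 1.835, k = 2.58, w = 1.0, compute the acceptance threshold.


U = k * uc = 2.58 * 1.835 = 4.7343
guard band g = w * U = 1.0 * 4.7343 = 4.7343
AL = USL - g = 141.63 - 4.7343
AL = 136.8957

136.8957


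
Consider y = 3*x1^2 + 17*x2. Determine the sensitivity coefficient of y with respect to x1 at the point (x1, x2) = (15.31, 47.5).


y = 3*x1^2 + 17*x2
dy/dx1 = 2*3*x1
Evaluate at x1 = 15.31: c1 = 6 * 15.31
c1 = 91.8600

91.8600


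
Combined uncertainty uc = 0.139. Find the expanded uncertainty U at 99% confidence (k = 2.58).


U = k * uc
U = 2.58 * 0.139
U = 0.3586

0.3586


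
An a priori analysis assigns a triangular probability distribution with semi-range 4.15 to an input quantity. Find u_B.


u_B = half_width / sqrt(6)
u_B = 4.15 / 2.4494897
u_B = 1.6942

1.6942


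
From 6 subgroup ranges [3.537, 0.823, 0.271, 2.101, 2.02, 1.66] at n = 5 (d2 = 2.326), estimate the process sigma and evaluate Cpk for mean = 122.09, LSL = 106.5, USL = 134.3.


R_bar = (3.537 + 0.823 + 0.271 + 2.101 + 2.02 + 1.66) / 6 = 1.7353333
sigma = R_bar / d2 = 1.7353333 / 2.326 = 0.74605903
Cp = (USL - LSL)/(6*sigma) = (134.3 - 106.5)/(6*0.74605903) = 6.2104
Cpu = (134.3 - 122.09)/(3*0.74605903) = 5.4553
Cpl = (122.09 - 106.5)/(3*0.74605903) = 6.9655
Cpk = min(Cpu, Cpl) = 5.4553

5.4553


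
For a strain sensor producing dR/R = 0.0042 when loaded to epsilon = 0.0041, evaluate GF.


GF = (dR/R) / epsilon
= 0.0042 / 0.0041
= 1.0244

1.0244


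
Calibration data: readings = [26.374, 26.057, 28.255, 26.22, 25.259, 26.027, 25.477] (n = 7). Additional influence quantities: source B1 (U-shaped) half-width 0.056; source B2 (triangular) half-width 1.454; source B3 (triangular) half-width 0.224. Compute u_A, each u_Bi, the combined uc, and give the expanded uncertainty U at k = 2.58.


mean = (26.374 + 26.057 + 28.255 + 26.22 + 25.259 + 26.027 + 25.477) / 7 = 26.23842857
s = sqrt(sum((x - mean)^2)/(n-1)) = 0.97484629
u_A = s / sqrt(n) = 0.97484629 / sqrt(7) = 0.36845726
u_B1 = 0.056 / sqrt(2) = 0.03959798
u_B2 = 1.454 / sqrt(6) = 0.59359301
u_B3 = 0.224 / sqrt(6) = 0.091447617
uc = sqrt(0.36845726^2 + 0.03959798^2 + 0.59359301^2 + 0.091447617^2) = 0.70572238
U = k * uc = 2.58 * 0.70572238
U = 1.8208

1.8208
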